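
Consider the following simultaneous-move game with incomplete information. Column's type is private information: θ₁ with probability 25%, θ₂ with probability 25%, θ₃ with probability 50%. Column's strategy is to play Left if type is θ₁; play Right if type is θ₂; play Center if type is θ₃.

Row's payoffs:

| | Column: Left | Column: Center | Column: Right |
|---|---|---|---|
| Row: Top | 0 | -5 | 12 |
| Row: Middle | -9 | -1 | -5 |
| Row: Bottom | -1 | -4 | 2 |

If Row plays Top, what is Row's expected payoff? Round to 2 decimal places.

E[Top] = 0.25·0 + 0.25·12 + 0.5·(-5) = 0 + 3 + (-2.5) = 0.5

0.50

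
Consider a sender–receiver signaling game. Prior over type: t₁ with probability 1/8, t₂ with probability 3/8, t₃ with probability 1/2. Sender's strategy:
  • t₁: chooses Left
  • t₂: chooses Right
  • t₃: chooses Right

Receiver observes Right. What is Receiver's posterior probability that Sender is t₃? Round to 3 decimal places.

0.571

Apply Bayes' rule using the sender's strategy as the likelihood.
P(Right) = (1/8)·0 + (3/8)·1 + (1/2)·1 = 7/8
P(t₃ | Right) = ((1/2)·1) / (7/8) = (1/2) / (7/8) = 4/7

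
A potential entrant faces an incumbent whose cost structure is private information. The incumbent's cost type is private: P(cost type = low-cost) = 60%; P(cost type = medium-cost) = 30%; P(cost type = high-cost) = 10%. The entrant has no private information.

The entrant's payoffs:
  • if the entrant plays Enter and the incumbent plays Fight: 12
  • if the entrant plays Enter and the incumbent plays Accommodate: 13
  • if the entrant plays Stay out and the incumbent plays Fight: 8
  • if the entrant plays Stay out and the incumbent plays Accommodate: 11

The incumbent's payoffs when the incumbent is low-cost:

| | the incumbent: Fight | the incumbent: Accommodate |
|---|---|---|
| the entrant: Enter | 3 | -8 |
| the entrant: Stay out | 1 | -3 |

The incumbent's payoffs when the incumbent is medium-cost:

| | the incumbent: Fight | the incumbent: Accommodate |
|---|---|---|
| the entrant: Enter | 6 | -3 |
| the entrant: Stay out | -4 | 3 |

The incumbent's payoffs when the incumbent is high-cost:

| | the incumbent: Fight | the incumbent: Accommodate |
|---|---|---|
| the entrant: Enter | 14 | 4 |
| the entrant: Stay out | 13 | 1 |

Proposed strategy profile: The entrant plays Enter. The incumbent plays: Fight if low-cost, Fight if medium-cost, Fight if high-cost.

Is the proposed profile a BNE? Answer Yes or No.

The entrant plays Enter: E[Enter] = 0.6·(12) + 0.3·(12) + 0.1·(12) = 12; E[Stay out] = 8. Best-responding. ✓
The incumbent (cost type low-cost), facing Enter: Fight gives 3, Accommodate gives -8. Proposed Fight is best. ✓
The incumbent (cost type medium-cost), facing Enter: Fight gives 6, Accommodate gives -3. Proposed Fight is best. ✓
The incumbent (cost type high-cost), facing Enter: Fight gives 14, Accommodate gives 4. Proposed Fight is best. ✓

Yes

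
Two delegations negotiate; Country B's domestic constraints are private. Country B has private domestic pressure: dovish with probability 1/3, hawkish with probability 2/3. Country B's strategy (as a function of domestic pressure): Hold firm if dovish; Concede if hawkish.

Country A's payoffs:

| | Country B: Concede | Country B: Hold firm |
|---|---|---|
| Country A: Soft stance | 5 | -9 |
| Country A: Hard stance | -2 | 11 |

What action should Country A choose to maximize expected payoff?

E[Soft stance] = 1/3·(-9) + 2/3·(5) = 1/3
E[Hard stance] = 1/3·(11) + 2/3·(-2) = 7/3
Best response: Hard stance (7/3 is the largest).

Hard stance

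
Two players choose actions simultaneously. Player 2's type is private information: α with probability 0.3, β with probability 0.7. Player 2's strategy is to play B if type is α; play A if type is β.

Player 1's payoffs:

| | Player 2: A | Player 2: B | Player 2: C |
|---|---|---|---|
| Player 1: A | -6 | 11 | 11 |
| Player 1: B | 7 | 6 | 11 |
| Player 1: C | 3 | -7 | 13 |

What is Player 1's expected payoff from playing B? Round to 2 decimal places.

6.70

Take the expectation over Player 2's type, weighting each type's action by its prior probability.
E[B] = 0.3·6 + 0.7·7 = 1.8 + 4.9 = 6.7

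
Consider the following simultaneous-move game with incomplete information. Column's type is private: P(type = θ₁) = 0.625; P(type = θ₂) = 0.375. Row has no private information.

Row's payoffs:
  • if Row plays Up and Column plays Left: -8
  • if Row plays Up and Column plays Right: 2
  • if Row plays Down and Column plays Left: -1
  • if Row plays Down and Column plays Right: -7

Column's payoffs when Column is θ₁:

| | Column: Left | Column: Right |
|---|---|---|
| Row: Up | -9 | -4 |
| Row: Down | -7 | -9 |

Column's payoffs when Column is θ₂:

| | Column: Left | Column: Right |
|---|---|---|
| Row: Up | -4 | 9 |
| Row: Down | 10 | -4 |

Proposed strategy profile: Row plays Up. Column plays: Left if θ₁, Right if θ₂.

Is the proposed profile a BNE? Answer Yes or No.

No

A profile is a BNE iff every type of every player is best-responding given beliefs about the other side.
Row plays Up: E[Up] = 0.625·(-8) + 0.375·(2) = -4.25; E[Down] = -3.25. Not best-responding. ✗
Column (type θ₁), facing Up: Left gives -9, Right gives -4. Proposed Left is not best — profitable deviation exists. ✗
Column (type θ₂), facing Up: Left gives -4, Right gives 9. Proposed Right is best. ✓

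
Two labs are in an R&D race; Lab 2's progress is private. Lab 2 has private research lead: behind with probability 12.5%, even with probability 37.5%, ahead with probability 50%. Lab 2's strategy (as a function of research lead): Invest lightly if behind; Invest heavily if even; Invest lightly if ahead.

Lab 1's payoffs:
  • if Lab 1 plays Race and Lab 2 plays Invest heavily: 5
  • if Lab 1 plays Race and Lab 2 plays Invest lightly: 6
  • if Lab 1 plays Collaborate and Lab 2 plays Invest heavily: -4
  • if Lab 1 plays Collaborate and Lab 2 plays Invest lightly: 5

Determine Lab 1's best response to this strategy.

E[Race] = 0.125·(6) + 0.375·(5) + 0.5·(6) = 5.625
E[Collaborate] = 0.125·(5) + 0.375·(-4) + 0.5·(5) = 1.625
Best response: Race (5.625 is the largest).

Race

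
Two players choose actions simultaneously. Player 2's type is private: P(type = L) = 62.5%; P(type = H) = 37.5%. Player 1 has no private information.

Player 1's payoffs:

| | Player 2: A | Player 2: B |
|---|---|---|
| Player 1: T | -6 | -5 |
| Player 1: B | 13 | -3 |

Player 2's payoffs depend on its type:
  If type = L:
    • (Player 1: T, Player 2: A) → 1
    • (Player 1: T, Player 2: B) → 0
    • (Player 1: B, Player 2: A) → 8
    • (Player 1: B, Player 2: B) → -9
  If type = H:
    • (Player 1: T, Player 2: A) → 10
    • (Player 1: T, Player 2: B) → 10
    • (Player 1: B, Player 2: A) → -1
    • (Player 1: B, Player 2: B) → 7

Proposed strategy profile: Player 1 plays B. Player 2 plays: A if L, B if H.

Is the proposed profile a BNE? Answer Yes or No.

Yes

Player 1 plays B: E[B] = 0.625·(13) + 0.375·(-3) = 7; E[T] = -5.625. Best-responding. ✓
Player 2 (type L), facing B: A gives 8, B gives -9. Proposed A is best. ✓
Player 2 (type H), facing B: A gives -1, B gives 7. Proposed B is best. ✓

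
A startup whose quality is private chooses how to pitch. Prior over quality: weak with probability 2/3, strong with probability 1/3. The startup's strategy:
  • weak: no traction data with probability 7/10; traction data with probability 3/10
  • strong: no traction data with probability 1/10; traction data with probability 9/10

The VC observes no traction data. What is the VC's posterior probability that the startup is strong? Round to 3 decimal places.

P(no traction data) = (2/3)·(7/10) + (1/3)·(1/10) = 1/2
P(strong | no traction data) = ((1/3)·(1/10)) / (1/2) = (1/30) / (1/2) = 1/15

0.067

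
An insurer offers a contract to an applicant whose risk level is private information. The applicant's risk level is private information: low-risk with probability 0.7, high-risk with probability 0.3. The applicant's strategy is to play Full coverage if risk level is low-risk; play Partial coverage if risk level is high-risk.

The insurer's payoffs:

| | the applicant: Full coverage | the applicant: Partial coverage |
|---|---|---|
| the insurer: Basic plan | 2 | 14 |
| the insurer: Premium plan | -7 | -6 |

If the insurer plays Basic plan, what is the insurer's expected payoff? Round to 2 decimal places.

5.60

Take the expectation over the applicant's risk level, weighting each type's action by its prior probability.
E[Basic plan] = 0.7·2 + 0.3·14 = 1.4 + 4.2 = 5.6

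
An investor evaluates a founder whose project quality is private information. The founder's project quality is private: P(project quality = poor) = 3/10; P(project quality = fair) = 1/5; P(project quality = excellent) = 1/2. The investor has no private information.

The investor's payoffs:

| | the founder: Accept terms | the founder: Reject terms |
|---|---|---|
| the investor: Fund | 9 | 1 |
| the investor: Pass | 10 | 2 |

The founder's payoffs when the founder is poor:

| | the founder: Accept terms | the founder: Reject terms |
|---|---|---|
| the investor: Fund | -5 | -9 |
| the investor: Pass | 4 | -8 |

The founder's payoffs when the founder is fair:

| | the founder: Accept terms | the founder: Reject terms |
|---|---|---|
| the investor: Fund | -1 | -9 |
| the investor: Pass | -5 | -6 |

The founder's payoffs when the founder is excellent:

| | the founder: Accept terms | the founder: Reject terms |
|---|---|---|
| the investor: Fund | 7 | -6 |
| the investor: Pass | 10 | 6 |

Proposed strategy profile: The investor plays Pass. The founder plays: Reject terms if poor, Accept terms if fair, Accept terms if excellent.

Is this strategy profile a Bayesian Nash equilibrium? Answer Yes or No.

A profile is a BNE iff every type of every player is best-responding given beliefs about the other side.
The investor plays Pass: E[Pass] = 3/10·(2) + 1/5·(10) + 1/2·(10) = 38/5; E[Fund] = 33/5. Best-responding. ✓
The founder (project quality poor), facing Pass: Accept terms gives 4, Reject terms gives -8. Proposed Reject terms is not best — profitable deviation exists. ✗
The founder (project quality fair), facing Pass: Accept terms gives -5, Reject terms gives -6. Proposed Accept terms is best. ✓
The founder (project quality excellent), facing Pass: Accept terms gives 10, Reject terms gives 6. Proposed Accept terms is best. ✓

No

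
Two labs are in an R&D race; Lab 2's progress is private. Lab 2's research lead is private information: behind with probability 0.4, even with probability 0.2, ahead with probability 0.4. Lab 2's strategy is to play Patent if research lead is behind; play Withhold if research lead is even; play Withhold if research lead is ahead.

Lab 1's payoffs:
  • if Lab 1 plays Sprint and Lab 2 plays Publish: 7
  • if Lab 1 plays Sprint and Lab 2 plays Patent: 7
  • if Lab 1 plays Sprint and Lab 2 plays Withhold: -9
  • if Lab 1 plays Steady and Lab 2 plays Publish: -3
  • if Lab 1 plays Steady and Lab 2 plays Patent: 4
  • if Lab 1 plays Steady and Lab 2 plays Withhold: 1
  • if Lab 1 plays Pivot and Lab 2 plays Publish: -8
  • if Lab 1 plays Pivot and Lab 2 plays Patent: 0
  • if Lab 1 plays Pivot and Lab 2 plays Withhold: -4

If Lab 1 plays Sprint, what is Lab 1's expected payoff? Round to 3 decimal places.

-2.600

Take the expectation over Lab 2's research lead, weighting each type's action by its prior probability.
E[Sprint] = 0.4·7 + 0.2·(-9) + 0.4·(-9) = 2.8 + (-1.8) + (-3.6) = -2.6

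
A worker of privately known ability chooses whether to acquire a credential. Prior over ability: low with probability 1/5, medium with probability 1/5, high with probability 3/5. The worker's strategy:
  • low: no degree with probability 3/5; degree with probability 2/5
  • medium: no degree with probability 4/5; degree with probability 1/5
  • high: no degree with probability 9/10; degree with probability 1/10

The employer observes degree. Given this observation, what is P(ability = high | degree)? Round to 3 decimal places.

0.333

P(degree) = (1/5)·(2/5) + (1/5)·(1/5) + (3/5)·(1/10) = 9/50
P(high | degree) = ((3/5)·(1/10)) / (9/50) = (3/50) / (9/50) = 1/3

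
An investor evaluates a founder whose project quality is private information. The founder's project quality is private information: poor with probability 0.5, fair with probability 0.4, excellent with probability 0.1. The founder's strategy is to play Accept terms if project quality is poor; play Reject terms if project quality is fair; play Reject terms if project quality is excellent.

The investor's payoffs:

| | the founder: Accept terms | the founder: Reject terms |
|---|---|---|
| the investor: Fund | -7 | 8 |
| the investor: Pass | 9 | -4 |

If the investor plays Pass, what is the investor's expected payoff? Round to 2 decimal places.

E[Pass] = 0.5·9 + 0.4·(-4) + 0.1·(-4) = 4.5 + (-1.6) + (-0.4) = 2.5

2.50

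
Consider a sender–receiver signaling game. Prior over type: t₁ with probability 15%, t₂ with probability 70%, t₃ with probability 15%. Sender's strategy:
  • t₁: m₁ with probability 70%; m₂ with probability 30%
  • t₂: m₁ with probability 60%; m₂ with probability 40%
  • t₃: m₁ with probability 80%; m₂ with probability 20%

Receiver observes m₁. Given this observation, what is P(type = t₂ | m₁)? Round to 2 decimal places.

0.65

Apply Bayes' rule using the sender's strategy as the likelihood.
P(m₁) = 0.15·0.7 + 0.7·0.6 + 0.15·0.8 = 0.645
P(t₂ | m₁) = (0.7·0.6) / 0.645 = 0.42 / 0.645 = 0.651163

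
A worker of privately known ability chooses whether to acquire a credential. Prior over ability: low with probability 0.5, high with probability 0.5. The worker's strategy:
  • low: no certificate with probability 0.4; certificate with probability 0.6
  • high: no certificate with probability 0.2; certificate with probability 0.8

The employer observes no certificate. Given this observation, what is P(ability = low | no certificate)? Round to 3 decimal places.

0.667

P(no certificate) = 0.5·0.4 + 0.5·0.2 = 0.3
P(low | no certificate) = (0.5·0.4) / 0.3 = 0.2 / 0.3 = 0.666667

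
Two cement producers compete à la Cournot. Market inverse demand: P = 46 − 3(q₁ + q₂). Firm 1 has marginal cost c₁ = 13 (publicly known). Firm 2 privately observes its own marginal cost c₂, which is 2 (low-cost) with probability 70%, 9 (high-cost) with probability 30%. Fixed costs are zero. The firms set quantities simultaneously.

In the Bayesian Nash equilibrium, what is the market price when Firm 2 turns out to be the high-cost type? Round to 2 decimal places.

Firm 2 with cost c maximizes (46 − 3(q₁+q₂) − c)·q₂, giving q₂(c) = (46 − c − 3q₁)/6.
E[c₂] = 0.7·2 + 0.3·9 = 4.1
Firm 1's FOC against E[q₂] yields q₁ = (46 − 2·13 + E[c₂])/9 = (46 − 26 + 4.1)/9 = 2.67778.
q₂(high-cost) = 4.82778, so P = 46 − 3·(2.67778 + 4.82778) = 23.4833.

23.48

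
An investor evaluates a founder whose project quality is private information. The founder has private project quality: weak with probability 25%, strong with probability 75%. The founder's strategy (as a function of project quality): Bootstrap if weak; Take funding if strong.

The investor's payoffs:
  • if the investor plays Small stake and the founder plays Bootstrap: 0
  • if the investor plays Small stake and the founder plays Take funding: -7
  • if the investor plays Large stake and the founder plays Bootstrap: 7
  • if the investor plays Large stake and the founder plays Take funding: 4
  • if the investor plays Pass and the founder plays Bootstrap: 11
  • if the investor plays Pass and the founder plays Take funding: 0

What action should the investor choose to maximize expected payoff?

E[Small stake] = 0.25·(0) + 0.75·(-7) = -5.25
E[Large stake] = 0.25·(7) + 0.75·(4) = 4.75
E[Pass] = 0.25·(11) + 0.75·(0) = 2.75
Best response: Large stake (4.75 is the largest).

Large stake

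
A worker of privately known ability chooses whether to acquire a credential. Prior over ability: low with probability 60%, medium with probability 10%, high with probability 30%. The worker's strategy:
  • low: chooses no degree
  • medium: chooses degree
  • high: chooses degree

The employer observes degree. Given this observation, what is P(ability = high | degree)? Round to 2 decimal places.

0.75

P(degree) = 0.6·0 + 0.1·1 + 0.3·1 = 0.4
P(high | degree) = (0.3·1) / 0.4 = 0.3 / 0.4 = 0.75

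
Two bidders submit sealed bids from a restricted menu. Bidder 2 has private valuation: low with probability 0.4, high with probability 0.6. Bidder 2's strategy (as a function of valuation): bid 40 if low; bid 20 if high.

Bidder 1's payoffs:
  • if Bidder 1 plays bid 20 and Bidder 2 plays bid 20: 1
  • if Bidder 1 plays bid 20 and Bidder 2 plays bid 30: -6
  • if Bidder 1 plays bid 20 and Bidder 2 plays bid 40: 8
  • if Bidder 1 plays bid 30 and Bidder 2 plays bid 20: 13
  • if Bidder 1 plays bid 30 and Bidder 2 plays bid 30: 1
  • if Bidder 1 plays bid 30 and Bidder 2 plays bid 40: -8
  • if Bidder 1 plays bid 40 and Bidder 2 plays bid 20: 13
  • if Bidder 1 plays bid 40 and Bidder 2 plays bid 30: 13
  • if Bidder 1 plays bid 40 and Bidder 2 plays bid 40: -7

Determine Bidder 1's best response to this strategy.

Compute Bidder 1's expected payoff for each action, taking the expectation over Bidder 2's type.
E[bid 20] = 0.4·(8) + 0.6·(1) = 3.8
E[bid 30] = 0.4·(-8) + 0.6·(13) = 4.6
E[bid 40] = 0.4·(-7) + 0.6·(13) = 5
Best response: bid 40 (5 is the largest).

bid 40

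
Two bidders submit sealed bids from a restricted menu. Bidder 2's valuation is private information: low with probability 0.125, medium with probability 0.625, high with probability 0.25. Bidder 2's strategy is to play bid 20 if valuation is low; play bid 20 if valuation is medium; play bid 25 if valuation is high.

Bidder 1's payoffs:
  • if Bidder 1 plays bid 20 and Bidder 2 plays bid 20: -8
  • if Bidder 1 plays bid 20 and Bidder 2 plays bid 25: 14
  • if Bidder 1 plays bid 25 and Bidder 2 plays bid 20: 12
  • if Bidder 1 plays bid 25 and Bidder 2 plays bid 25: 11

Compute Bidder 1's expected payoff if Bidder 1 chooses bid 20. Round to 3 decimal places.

-2.500

E[bid 20] = 0.125·(-8) + 0.625·(-8) + 0.25·14 = (-1) + (-5) + 3.5 = -2.5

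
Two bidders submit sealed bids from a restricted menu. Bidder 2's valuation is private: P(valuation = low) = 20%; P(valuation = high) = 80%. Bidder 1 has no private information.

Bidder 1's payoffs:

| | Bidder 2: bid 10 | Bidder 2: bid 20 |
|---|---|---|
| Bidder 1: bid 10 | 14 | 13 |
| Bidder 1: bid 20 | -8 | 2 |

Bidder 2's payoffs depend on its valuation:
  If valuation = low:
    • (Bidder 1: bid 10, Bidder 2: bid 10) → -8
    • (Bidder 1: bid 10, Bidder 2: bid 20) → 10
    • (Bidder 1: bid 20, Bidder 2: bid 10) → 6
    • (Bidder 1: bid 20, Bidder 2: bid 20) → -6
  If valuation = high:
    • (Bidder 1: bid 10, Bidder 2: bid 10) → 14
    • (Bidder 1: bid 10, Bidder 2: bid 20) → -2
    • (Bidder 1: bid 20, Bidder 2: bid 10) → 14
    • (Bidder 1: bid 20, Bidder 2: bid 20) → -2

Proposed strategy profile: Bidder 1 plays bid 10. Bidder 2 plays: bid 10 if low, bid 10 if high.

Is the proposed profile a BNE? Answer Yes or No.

Bidder 1 plays bid 10: E[bid 10] = 0.2·(14) + 0.8·(14) = 14; E[bid 20] = -8. Best-responding. ✓
Bidder 2 (valuation low), facing bid 10: bid 10 gives -8, bid 20 gives 10. Proposed bid 10 is not best — profitable deviation exists. ✗
Bidder 2 (valuation high), facing bid 10: bid 10 gives 14, bid 20 gives -2. Proposed bid 10 is best. ✓

No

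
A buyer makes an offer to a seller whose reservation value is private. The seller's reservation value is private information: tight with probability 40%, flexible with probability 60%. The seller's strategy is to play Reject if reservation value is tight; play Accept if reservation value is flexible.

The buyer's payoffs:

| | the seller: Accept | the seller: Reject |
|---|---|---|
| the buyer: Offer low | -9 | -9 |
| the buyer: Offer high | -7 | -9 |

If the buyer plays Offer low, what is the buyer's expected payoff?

-9

E[Offer low] = 0.4·(-9) + 0.6·(-9) = (-3.6) + (-5.4) = -9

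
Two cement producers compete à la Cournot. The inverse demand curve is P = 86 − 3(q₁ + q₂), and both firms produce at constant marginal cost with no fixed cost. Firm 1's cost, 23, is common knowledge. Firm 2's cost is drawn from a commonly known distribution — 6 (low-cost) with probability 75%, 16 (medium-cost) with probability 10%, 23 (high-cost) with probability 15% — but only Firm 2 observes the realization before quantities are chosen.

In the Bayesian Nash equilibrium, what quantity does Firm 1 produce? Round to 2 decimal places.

Type-c best response for Firm 2: q₂(c) = (86 − c)/6 − q₁/2.
Firm 1 maximizes expected profit; its first-order condition is 86 − 6q₁ − 3E[q₂] − 23 = 0.
Substituting E[q₂] and solving: E[c₂] = 9.55, so q₁ = (86 − 2·23 + 9.55)/9 = 5.50556.

5.51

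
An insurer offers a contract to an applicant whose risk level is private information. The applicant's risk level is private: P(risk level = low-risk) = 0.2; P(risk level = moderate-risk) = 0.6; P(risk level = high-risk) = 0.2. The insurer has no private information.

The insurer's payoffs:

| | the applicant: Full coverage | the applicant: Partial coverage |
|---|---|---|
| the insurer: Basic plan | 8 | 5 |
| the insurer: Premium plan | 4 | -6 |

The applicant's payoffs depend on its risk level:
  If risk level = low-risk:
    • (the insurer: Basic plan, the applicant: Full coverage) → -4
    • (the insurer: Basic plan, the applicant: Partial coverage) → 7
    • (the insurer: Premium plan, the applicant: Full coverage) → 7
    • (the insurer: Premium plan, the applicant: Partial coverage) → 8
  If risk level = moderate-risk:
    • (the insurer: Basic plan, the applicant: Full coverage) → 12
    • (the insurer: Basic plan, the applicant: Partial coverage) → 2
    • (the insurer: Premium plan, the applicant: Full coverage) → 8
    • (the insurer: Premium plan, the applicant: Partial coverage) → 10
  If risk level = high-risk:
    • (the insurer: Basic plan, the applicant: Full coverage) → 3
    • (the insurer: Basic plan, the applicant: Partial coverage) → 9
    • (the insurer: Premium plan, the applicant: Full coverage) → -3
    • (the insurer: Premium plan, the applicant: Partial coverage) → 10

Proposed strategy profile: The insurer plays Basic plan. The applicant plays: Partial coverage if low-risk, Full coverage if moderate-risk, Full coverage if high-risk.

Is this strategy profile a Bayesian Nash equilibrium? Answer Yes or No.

A profile is a BNE iff every type of every player is best-responding given beliefs about the other side.
The insurer plays Basic plan: E[Basic plan] = 0.2·(5) + 0.6·(8) + 0.2·(8) = 7.4; E[Premium plan] = 2. Best-responding. ✓
The applicant (risk level low-risk), facing Basic plan: Full coverage gives -4, Partial coverage gives 7. Proposed Partial coverage is best. ✓
The applicant (risk level moderate-risk), facing Basic plan: Full coverage gives 12, Partial coverage gives 2. Proposed Full coverage is best. ✓
The applicant (risk level high-risk), facing Basic plan: Full coverage gives 3, Partial coverage gives 9. Proposed Full coverage is not best — profitable deviation exists. ✗

No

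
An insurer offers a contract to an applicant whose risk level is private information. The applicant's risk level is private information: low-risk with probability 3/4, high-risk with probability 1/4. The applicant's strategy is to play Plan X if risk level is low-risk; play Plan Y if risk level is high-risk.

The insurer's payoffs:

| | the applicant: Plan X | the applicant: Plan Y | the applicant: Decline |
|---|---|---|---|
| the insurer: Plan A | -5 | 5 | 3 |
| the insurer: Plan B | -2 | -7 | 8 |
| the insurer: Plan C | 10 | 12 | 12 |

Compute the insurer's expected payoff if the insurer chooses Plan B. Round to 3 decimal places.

-3.250

E[Plan B] = 3/4·(-2) + 1/4·(-7) = (-3/2) + (-7/4) = -13/4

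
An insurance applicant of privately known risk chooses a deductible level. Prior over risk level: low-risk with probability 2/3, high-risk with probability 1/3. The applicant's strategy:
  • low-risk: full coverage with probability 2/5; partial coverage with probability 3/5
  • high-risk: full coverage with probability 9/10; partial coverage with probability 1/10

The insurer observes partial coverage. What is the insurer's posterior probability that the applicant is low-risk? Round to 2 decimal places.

P(partial coverage) = (2/3)·(3/5) + (1/3)·(1/10) = 13/30
P(low-risk | partial coverage) = ((2/3)·(3/5)) / (13/30) = (2/5) / (13/30) = 12/13

0.92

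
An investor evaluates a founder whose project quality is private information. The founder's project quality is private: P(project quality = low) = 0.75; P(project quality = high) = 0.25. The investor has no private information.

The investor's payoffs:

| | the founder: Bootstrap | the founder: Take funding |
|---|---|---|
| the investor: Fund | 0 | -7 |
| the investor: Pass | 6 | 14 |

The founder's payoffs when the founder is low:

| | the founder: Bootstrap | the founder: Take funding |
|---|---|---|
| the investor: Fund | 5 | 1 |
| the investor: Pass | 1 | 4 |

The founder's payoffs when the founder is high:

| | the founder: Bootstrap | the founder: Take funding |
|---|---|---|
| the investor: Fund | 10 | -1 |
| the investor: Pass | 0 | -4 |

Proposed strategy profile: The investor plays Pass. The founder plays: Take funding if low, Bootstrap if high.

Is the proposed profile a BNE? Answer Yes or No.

The investor plays Pass: E[Pass] = 0.75·(14) + 0.25·(6) = 12; E[Fund] = -5.25. Best-responding. ✓
The founder (project quality low), facing Pass: Bootstrap gives 1, Take funding gives 4. Proposed Take funding is best. ✓
The founder (project quality high), facing Pass: Bootstrap gives 0, Take funding gives -4. Proposed Bootstrap is best. ✓

Yes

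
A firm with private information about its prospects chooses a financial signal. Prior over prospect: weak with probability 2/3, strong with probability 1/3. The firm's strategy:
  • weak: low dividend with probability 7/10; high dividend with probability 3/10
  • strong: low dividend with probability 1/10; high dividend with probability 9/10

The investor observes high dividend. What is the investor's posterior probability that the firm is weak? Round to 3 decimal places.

0.400

P(high dividend) = (2/3)·(3/10) + (1/3)·(9/10) = 1/2
P(weak | high dividend) = ((2/3)·(3/10)) / (1/2) = (1/5) / (1/2) = 2/5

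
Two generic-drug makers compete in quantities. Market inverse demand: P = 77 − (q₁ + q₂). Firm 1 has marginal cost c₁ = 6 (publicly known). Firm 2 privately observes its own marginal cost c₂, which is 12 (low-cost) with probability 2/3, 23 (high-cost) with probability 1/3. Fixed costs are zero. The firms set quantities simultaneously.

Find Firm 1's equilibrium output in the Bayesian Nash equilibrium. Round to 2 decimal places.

Type-c best response for Firm 2: q₂(c) = (77 − c)/2 − q₁/2.
Firm 1 maximizes expected profit; its first-order condition is 77 − 2q₁ − E[q₂] − 6 = 0.
Substituting E[q₂] and solving: E[c₂] = 15.6667, so q₁ = (77 − 2·6 + 15.6667)/3 = 26.8889.

26.89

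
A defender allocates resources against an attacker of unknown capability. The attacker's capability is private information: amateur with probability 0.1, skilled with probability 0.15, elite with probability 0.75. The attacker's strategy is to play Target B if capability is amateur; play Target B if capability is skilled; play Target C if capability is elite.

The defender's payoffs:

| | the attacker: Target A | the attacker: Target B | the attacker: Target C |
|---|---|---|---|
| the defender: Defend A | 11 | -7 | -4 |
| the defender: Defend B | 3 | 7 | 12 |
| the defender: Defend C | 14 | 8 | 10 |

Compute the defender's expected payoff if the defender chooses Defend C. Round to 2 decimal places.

9.50

Take the expectation over the attacker's capability, weighting each type's action by its prior probability.
E[Defend C] = 0.1·8 + 0.15·8 + 0.75·10 = 0.8 + 1.2 + 7.5 = 9.5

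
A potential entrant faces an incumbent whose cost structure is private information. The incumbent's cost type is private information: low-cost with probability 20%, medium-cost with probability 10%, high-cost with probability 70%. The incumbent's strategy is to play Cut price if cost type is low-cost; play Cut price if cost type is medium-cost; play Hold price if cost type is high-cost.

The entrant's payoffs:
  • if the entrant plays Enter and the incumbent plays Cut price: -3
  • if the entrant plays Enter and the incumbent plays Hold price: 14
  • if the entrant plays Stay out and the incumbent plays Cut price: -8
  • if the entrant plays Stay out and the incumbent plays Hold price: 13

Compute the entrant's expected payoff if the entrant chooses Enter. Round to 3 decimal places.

8.900

E[Enter] = 0.2·(-3) + 0.1·(-3) + 0.7·14 = (-0.6) + (-0.3) + 9.8 = 8.9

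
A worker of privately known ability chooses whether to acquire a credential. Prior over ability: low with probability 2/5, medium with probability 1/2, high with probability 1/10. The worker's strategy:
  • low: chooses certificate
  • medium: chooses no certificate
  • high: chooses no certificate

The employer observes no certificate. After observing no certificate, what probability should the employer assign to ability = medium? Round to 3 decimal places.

Apply Bayes' rule using the sender's strategy as the likelihood.
P(no certificate) = (2/5)·0 + (1/2)·1 + (1/10)·1 = 3/5
P(medium | no certificate) = ((1/2)·1) / (3/5) = (1/2) / (3/5) = 5/6

0.833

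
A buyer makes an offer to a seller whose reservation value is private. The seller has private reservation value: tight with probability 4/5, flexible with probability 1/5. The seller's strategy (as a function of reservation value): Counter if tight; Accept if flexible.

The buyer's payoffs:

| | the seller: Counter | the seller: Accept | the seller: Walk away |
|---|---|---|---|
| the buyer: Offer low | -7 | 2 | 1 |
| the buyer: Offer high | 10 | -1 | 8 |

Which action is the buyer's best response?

E[Offer low] = 4/5·(-7) + 1/5·(2) = -26/5
E[Offer high] = 4/5·(10) + 1/5·(-1) = 39/5
Best response: Offer high (39/5 is the largest).

Offer high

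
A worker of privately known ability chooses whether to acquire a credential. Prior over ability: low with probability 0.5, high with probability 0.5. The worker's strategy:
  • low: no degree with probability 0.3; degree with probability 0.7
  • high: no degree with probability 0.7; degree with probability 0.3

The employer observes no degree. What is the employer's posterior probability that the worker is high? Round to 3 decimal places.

0.700

Apply Bayes' rule using the sender's strategy as the likelihood.
P(no degree) = 0.5·0.3 + 0.5·0.7 = 0.5
P(high | no degree) = (0.5·0.7) / 0.5 = 0.35 / 0.5 = 0.7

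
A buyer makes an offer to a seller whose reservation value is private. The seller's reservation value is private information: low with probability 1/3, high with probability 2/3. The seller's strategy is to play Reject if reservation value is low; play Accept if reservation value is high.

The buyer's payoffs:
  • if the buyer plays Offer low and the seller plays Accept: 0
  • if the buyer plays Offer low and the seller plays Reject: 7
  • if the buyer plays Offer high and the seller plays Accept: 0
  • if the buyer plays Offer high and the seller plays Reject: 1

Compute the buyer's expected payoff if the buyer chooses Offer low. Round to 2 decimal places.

2.33

E[Offer low] = 1/3·7 + 2/3·0 = 7/3 + 0 = 7/3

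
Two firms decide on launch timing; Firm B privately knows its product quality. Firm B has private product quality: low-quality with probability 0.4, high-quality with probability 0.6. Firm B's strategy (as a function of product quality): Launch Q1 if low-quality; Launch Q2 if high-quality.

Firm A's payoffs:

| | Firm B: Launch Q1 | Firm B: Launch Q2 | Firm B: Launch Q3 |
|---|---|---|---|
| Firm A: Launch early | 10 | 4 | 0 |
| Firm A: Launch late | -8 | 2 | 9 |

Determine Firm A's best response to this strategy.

Launch early

Compute Firm A's expected payoff for each action, taking the expectation over Firm B's type.
E[Launch early] = 0.4·(10) + 0.6·(4) = 6.4
E[Launch late] = 0.4·(-8) + 0.6·(2) = -2
Best response: Launch early (6.4 is the largest).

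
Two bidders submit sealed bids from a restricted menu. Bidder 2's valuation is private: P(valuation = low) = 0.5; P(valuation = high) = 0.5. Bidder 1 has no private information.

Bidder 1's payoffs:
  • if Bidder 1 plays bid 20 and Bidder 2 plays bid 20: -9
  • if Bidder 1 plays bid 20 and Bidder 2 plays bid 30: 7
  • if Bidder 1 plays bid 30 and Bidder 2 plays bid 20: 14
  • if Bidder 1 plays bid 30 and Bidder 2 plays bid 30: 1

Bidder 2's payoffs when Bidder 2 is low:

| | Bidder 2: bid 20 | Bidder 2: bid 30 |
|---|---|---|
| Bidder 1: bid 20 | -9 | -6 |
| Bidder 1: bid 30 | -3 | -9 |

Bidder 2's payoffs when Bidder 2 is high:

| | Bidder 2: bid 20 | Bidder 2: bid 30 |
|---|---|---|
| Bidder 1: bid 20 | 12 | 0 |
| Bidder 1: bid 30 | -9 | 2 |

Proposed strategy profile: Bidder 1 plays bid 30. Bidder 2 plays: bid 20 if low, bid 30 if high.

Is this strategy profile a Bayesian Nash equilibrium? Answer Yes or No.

Yes

A profile is a BNE iff every type of every player is best-responding given beliefs about the other side.
Bidder 1 plays bid 30: E[bid 30] = 0.5·(14) + 0.5·(1) = 7.5; E[bid 20] = -1. Best-responding. ✓
Bidder 2 (valuation low), facing bid 30: bid 20 gives -3, bid 30 gives -9. Proposed bid 20 is best. ✓
Bidder 2 (valuation high), facing bid 30: bid 20 gives -9, bid 30 gives 2. Proposed bid 30 is best. ✓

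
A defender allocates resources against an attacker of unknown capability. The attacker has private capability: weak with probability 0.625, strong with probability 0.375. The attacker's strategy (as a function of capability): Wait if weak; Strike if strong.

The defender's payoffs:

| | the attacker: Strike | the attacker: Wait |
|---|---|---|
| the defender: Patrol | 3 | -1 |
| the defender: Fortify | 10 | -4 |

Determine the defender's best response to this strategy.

Fortify

E[Patrol] = 0.625·(-1) + 0.375·(3) = 0.5
E[Fortify] = 0.625·(-4) + 0.375·(10) = 1.25
Best response: Fortify (1.25 is the largest).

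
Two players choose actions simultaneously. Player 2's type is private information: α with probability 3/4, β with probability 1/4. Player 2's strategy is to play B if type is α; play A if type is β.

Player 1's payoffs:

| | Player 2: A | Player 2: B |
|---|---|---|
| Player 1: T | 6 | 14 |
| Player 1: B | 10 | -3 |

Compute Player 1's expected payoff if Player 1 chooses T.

E[T] = 3/4·14 + 1/4·6 = 21/2 + 3/2 = 12

12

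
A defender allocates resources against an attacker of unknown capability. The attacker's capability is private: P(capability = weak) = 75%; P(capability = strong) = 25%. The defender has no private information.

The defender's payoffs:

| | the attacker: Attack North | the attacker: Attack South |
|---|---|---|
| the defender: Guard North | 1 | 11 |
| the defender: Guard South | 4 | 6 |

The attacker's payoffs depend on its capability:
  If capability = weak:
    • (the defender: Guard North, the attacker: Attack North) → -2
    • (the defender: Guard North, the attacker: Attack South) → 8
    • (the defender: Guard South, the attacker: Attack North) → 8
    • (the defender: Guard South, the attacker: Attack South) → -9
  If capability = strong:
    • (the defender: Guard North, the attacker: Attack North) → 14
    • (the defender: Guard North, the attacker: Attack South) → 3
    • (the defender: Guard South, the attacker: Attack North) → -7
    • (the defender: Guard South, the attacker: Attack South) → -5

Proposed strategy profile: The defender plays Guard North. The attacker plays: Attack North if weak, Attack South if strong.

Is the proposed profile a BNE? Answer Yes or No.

No

A profile is a BNE iff every type of every player is best-responding given beliefs about the other side.
The defender plays Guard North: E[Guard North] = 0.75·(1) + 0.25·(11) = 3.5; E[Guard South] = 4.5. Not best-responding. ✗
The attacker (capability weak), facing Guard North: Attack North gives -2, Attack South gives 8. Proposed Attack North is not best — profitable deviation exists. ✗
The attacker (capability strong), facing Guard North: Attack North gives 14, Attack South gives 3. Proposed Attack South is not best — profitable deviation exists. ✗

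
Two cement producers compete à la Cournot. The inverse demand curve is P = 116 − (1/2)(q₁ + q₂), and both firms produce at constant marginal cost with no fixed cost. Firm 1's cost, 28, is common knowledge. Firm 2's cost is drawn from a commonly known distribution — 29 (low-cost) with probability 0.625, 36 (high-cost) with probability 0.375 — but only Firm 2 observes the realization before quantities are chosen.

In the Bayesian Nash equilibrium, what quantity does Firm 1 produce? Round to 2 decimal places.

Firm 2 with cost c maximizes (116 − (1/2)(q₁+q₂) − c)·q₂, giving q₂(c) = (116 − c − (1/2)q₁).
E[c₂] = 0.625·29 + 0.375·36 = 31.625
Firm 1's FOC against E[q₂] yields q₁ = (116 − 2·28 + E[c₂])/(3/2) = (116 − 56 + 31.625)/(3/2) = 61.0833.

61.08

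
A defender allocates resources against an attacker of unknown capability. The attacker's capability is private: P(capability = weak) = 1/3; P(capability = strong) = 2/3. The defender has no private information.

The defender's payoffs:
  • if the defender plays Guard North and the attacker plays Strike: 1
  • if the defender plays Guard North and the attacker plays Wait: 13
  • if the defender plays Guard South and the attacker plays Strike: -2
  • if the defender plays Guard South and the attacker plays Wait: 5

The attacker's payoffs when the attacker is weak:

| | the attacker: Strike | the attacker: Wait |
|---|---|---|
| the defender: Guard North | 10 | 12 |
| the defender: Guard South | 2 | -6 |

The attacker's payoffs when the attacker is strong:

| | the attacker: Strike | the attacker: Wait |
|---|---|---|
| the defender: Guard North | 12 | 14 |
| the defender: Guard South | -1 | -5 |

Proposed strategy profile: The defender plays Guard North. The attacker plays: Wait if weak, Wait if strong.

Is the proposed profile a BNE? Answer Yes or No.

The defender plays Guard North: E[Guard North] = 1/3·(13) + 2/3·(13) = 13; E[Guard South] = 5. Best-responding. ✓
The attacker (capability weak), facing Guard North: Strike gives 10, Wait gives 12. Proposed Wait is best. ✓
The attacker (capability strong), facing Guard North: Strike gives 12, Wait gives 14. Proposed Wait is best. ✓

Yes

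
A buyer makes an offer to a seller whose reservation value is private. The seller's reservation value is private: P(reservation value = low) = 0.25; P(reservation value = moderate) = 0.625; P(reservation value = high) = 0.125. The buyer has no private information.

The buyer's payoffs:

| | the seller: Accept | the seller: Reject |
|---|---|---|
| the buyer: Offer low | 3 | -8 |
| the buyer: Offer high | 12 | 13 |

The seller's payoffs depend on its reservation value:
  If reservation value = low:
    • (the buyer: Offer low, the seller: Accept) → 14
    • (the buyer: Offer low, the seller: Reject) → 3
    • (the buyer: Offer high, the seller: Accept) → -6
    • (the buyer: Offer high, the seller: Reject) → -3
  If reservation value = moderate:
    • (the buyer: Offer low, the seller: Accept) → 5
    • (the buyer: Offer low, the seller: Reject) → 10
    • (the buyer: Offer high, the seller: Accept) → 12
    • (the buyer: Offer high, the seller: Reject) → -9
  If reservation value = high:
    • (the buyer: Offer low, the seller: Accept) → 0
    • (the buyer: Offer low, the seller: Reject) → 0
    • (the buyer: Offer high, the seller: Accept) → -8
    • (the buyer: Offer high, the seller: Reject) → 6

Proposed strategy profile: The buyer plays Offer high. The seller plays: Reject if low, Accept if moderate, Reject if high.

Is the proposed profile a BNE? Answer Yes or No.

The buyer plays Offer high: E[Offer high] = 0.25·(13) + 0.625·(12) + 0.125·(13) = 12.375; E[Offer low] = -1.125. Best-responding. ✓
The seller (reservation value low), facing Offer high: Accept gives -6, Reject gives -3. Proposed Reject is best. ✓
The seller (reservation value moderate), facing Offer high: Accept gives 12, Reject gives -9. Proposed Accept is best. ✓
The seller (reservation value high), facing Offer high: Accept gives -8, Reject gives 6. Proposed Reject is best. ✓

Yes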